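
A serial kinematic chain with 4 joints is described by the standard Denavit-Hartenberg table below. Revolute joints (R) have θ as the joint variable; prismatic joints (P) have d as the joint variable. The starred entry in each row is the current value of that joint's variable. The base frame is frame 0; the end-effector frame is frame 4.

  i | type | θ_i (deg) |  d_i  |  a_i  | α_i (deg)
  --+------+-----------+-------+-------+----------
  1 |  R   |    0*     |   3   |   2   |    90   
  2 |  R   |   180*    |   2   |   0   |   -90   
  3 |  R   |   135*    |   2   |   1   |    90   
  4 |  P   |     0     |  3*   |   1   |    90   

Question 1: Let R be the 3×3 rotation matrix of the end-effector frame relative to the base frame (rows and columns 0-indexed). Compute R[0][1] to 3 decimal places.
End-effector y-axis (col 1 of R) = (-0.7071,0.7071,-0.0000)
R[0][1] = -0.7071

-0.707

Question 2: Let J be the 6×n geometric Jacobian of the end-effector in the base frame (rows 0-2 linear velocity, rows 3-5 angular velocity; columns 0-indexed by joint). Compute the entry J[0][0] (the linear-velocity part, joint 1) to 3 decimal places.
axis z_0 = ẑ; lever o_n−o_0 = (1.2929,1.5355,1.0000)
cross product → J_v[:, 0] = (-1.5355,1.2929,0.0000)
J_ω[:, 0] = z_0
entry J[0][0] = -1.5355

-1.536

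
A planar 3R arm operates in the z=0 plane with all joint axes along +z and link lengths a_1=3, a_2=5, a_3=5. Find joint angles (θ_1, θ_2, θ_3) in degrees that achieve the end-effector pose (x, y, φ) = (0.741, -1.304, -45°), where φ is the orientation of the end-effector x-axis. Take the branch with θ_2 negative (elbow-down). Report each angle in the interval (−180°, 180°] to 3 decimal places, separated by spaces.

wrist centre = target − a_3·(cos φ, sin φ) = (-2.7945, 2.2315)
cos θ_2 = (12.7892−3²−5²)/(2·3·5) = -0.7070; θ_2 = -134.9936° (elbow-down)
β = atan2(2.2315,-2.7945) = 141.3914°; ψ = atan2(-3.5359,-0.5351) = -98.6060°
θ_1 = β − ψ = 239.9974°
θ_3 = φ − θ_1 − θ_2 = -150.0038° (wrapped to (-180°,180°])

-120.003 -134.994 -150.004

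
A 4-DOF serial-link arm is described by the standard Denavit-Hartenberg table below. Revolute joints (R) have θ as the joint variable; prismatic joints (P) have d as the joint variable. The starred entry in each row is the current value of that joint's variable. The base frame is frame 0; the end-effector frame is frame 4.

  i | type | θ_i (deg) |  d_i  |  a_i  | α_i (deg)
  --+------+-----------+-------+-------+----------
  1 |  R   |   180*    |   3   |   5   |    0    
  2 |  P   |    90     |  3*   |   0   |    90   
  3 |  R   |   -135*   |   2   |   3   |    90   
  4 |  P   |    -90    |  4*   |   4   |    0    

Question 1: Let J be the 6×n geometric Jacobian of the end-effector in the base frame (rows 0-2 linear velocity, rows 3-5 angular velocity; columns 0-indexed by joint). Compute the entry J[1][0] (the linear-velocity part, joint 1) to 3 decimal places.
axis z_0 = ẑ; lever o_n−o_0 = (-3.0000,4.9497,6.7071)
cross product → J_v[:, 0] = (-4.9497,-3.0000,0.0000)
J_ω[:, 0] = z_0
entry J[1][0] = -3.0000

-3.000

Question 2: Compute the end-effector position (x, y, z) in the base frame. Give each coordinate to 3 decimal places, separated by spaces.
after link 1: o_1 = (-5.0000, 0.0000, 3.0000)
after link 2: o_2 = (-5.0000, 0.0000, 6.0000)
after link 3: o_3 = (-7.0000, 2.1213, 3.8787)
after link 4: o_4 = (-3.0000, 4.9497, 6.7071)

-3.000 4.950 6.707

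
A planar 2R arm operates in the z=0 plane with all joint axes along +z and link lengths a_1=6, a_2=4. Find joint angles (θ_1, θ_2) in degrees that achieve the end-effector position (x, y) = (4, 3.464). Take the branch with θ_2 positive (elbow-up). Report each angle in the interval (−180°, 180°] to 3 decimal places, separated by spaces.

-0.001 120.001

cos θ_2 = (27.9993−6²−4²)/(2·6·4) = -0.5000; θ_2 = 120.0010° (elbow-up)
β = atan2(3.4640,4.0000) = 40.8926°; ψ = atan2(3.4641,3.9999) = 40.8935°
θ_1 = β − ψ = -0.0010°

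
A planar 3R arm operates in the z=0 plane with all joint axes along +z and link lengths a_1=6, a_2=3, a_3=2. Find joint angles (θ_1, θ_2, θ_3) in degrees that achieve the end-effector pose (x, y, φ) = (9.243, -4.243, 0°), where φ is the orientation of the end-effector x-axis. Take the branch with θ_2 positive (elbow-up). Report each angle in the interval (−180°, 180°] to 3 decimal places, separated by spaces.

wrist centre = target − a_3·(cos φ, sin φ) = (7.2430, -4.2430)
cos θ_2 = (70.4641−6²−3²)/(2·6·3) = 0.7073; θ_2 = 44.9814° (elbow-up)
β = atan2(-4.2430,7.2430) = -30.3621°; ψ = atan2(2.1206,8.1220) = 14.6331°
θ_1 = β − ψ = -44.9951°
θ_3 = φ − θ_1 − θ_2 = 0.0137° (wrapped to (-180°,180°])

-44.995 44.981 0.014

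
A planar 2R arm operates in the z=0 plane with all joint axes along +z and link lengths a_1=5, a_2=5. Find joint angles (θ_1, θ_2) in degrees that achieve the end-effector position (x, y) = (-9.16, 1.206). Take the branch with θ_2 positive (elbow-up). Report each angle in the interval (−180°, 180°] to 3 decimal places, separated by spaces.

cos θ_2 = (85.3600−5²−5²)/(2·5·5) = 0.7072; θ_2 = 44.9924° (elbow-up)
β = atan2(1.2060,-9.1600) = 172.4996°; ψ = atan2(3.5351,8.5360) = 22.4962°
θ_1 = β − ψ = 150.0034°

150.003 44.992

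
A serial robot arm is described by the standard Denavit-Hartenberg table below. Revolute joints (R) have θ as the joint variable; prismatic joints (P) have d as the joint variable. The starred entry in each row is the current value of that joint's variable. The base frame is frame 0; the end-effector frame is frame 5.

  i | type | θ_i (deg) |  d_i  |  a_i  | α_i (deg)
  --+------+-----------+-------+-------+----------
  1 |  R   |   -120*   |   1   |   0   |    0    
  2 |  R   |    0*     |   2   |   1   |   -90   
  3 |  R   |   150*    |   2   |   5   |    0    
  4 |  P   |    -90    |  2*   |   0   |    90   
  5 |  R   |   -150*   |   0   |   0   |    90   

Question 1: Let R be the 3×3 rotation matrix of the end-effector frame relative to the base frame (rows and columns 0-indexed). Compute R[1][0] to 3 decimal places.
End-effector x-axis (col 0 of R) = (-0.2165,0.6250,0.7500)
R[1][0] = 0.6250

0.625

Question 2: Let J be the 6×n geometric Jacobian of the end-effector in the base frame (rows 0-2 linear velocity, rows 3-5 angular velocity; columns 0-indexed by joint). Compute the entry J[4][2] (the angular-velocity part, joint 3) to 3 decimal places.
axis z_2 = (0.8660,-0.5000,0.0000); lever o_n−o_2 = (5.6292,1.7500,-2.5000)
cross product → J_v[:, 2] = (1.2500,2.1651,4.3301)
J_ω[:, 2] = z_2
entry J[4][2] = -0.5000

-0.500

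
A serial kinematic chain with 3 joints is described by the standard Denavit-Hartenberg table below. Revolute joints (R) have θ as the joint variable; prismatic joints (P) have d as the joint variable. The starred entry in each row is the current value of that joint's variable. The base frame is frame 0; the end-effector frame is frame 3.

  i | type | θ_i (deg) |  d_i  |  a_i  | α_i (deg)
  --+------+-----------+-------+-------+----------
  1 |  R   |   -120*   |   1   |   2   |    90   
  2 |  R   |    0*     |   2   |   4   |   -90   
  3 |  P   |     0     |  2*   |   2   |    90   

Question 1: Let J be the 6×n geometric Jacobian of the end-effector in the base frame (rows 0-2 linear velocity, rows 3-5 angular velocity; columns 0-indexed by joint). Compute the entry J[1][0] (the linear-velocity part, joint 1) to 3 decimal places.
-5.732

axis z_0 = ẑ; lever o_n−o_0 = (-5.7321,-5.9282,3.0000)
cross product → J_v[:, 0] = (5.9282,-5.7321,0.0000)
J_ω[:, 0] = z_0
entry J[1][0] = -5.7321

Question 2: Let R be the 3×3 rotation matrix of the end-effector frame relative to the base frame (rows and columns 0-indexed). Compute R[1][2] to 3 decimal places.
0.500

End-effector z-axis (col 2 of R) = (-0.8660,0.5000,0.0000)
R[1][2] = 0.5000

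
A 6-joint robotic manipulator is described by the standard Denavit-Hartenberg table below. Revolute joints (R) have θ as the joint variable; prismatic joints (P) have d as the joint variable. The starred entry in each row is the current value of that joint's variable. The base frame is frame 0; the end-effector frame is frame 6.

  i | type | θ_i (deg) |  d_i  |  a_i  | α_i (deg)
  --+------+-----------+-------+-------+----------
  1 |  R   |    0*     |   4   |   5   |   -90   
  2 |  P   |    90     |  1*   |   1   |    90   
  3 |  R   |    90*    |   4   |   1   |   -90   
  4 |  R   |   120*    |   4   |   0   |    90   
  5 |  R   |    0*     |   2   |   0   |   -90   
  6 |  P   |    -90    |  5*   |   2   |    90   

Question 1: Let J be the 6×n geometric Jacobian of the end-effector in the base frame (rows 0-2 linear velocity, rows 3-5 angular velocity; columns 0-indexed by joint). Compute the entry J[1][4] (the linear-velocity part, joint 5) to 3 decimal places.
axis z_4 = (-0.5000,0.8660,0.0000); lever o_n−o_4 = (-2.0000,3.4641,5.0000)
cross product → J_v[:, 4] = (4.3301,2.5000,0.0000)
J_ω[:, 4] = z_4
entry J[1][4] = 2.5000

2.500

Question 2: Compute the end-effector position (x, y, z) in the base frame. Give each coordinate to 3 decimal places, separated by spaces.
after link 1: o_1 = (5.0000, 0.0000, 4.0000)
after link 2: o_2 = (5.0000, 1.0000, 3.0000)
after link 3: o_3 = (9.0000, 2.0000, 3.0000)
after link 4: o_4 = (9.0000, 2.0000, 7.0000)
after link 5: o_5 = (8.0000, 3.7321, 7.0000)
after link 6: o_6 = (7.0000, 5.4641, 12.0000)

7.000 5.464 12.000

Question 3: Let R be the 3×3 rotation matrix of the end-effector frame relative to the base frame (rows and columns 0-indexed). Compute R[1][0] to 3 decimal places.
0.866

End-effector x-axis (col 0 of R) = (-0.5000,0.8660,0.0000)
R[1][0] = 0.8660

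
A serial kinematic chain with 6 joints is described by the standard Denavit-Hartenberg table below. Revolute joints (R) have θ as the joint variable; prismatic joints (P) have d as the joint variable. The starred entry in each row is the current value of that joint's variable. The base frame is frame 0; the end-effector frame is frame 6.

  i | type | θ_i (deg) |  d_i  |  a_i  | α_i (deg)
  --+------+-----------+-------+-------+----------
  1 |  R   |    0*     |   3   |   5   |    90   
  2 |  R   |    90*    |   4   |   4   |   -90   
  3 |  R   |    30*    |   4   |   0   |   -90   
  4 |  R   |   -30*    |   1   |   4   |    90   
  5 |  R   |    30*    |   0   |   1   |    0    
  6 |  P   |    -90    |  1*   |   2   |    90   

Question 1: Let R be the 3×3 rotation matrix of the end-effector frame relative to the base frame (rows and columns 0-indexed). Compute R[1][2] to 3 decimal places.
-0.808

End-effector z-axis (col 2 of R) = (0.4330,-0.8080,-0.3995)
R[1][2] = -0.8080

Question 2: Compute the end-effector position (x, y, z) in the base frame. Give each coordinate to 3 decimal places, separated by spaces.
-2.799 -1.911 11.083

after link 1: o_1 = (5.0000, 0.0000, 3.0000)
after link 2: o_2 = (5.0000, -4.0000, 7.0000)
after link 3: o_3 = (1.0000, -4.0000, 7.0000)
after link 4: o_4 = (-1.0000, -1.4019, 9.5000)
after link 5: o_5 = (-1.4330, -0.5939, 9.8995)
after link 6: o_6 = (-2.7990, -1.9109, 11.0825)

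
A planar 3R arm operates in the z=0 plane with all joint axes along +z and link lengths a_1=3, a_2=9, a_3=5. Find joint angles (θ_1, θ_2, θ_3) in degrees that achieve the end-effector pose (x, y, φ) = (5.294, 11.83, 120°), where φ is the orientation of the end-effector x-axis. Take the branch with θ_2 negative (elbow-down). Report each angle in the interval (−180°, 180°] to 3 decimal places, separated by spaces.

wrist centre = target − a_3·(cos φ, sin φ) = (7.7940, 7.4999)
cos θ_2 = (116.9945−3²−9²)/(2·3·9) = 0.4999; θ_2 = -60.0067° (elbow-down)
β = atan2(7.4999,7.7940) = 43.8982°; ψ = atan2(-7.7948,7.4991) = -46.1075°
θ_1 = β − ψ = 90.0058°
θ_3 = φ − θ_1 − θ_2 = 90.0009° (wrapped to (-180°,180°])

90.006 -60.007 90.001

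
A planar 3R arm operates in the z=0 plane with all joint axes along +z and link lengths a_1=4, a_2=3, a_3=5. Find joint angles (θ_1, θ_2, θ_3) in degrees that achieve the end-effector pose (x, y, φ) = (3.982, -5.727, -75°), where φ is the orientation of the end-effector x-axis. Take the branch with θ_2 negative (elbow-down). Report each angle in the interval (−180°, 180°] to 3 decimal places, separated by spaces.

wrist centre = target − a_3·(cos φ, sin φ) = (2.6879, -0.8974)
cos θ_2 = (8.0301−4²−3²)/(2·4·3) = -0.7071; θ_2 = -134.9977° (elbow-down)
β = atan2(-0.8974,2.6879) = -18.4619°; ψ = atan2(-2.1214,1.8788) = -48.4712°
θ_1 = β − ψ = 30.0093°
θ_3 = φ − θ_1 − θ_2 = 29.9884° (wrapped to (-180°,180°])

30.009 -134.998 29.988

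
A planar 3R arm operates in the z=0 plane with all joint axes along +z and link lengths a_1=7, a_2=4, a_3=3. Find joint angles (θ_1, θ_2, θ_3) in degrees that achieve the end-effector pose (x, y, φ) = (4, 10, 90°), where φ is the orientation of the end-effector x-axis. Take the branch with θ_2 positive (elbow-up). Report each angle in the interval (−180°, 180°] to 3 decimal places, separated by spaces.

30.510 90.000 -30.510

wrist centre = target − a_3·(cos φ, sin φ) = (4.0000, 7.0000)
cos θ_2 = (65.0000−7²−4²)/(2·7·4) = 0.0000; θ_2 = 90.0000° (elbow-up)
β = atan2(7.0000,4.0000) = 60.2551°; ψ = atan2(4.0000,7.0000) = 29.7449°
θ_1 = β − ψ = 30.5102°
θ_3 = φ − θ_1 − θ_2 = -30.5102° (wrapped to (-180°,180°])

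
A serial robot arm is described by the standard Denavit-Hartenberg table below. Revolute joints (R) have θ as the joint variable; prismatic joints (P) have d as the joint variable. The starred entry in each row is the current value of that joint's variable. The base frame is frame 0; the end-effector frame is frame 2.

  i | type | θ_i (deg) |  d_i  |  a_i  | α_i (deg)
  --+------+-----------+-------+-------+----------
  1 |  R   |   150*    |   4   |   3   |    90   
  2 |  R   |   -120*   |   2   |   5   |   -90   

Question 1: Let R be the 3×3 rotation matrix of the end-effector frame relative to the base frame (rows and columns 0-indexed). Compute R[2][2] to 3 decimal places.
End-effector z-axis (col 2 of R) = (-0.7500,0.4330,-0.5000)
R[2][2] = -0.5000

-0.500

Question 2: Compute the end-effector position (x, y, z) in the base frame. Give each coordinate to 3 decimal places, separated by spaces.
after link 1: o_1 = (-2.5981, 1.5000, 4.0000)
after link 2: o_2 = (0.5670, 1.9821, -0.3301)

0.567 1.982 -0.330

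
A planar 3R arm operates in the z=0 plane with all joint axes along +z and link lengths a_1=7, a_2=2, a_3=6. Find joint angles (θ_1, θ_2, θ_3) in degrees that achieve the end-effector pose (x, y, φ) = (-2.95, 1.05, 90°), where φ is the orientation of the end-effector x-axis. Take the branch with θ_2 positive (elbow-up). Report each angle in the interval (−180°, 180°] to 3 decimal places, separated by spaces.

wrist centre = target − a_3·(cos φ, sin φ) = (-2.9500, -4.9500)
cos θ_2 = (33.2050−7²−2²)/(2·7·2) = -0.7070; θ_2 = 134.9885° (elbow-up)
β = atan2(-4.9500,-2.9500) = -120.7932°; ψ = atan2(1.4145,5.5861) = 14.2097°
θ_1 = β − ψ = -135.0029°
θ_3 = φ − θ_1 − θ_2 = 90.0145° (wrapped to (-180°,180°])

-135.003 134.988 90.014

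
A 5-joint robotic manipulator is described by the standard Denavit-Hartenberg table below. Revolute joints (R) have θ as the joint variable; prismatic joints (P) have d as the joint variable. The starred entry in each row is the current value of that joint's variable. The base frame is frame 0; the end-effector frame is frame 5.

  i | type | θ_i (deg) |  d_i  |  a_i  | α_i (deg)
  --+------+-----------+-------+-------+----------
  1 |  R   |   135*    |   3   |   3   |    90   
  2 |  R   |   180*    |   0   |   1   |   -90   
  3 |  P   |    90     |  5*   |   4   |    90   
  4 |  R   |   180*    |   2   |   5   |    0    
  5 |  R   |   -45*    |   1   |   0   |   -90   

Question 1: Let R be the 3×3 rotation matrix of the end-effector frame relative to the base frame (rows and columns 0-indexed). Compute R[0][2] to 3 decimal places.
0.500

End-effector z-axis (col 2 of R) = (0.5000,0.5000,0.7071)
R[0][2] = 0.5000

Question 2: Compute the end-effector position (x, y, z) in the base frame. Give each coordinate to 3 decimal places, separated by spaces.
1.414 -0.000 -2.000

after link 1: o_1 = (-2.1213, 2.1213, 3.0000)
after link 2: o_2 = (-1.4142, 1.4142, 3.0000)
after link 3: o_3 = (-4.2426, -1.4142, -2.0000)
after link 4: o_4 = (0.7071, 0.7071, -2.0000)
after link 5: o_5 = (1.4142, -0.0000, -2.0000)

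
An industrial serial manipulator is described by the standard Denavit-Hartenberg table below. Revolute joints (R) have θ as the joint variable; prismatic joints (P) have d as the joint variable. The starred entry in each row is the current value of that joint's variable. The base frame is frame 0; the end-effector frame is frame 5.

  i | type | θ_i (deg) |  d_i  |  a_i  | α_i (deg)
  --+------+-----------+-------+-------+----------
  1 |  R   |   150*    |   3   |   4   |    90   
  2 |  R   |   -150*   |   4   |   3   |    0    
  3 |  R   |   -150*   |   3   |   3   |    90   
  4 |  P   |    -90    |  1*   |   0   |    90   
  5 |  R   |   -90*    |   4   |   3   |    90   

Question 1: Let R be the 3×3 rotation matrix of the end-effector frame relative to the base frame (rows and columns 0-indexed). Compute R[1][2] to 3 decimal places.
End-effector z-axis (col 2 of R) = (0.5000,0.8660,0.0000)
R[1][2] = 0.8660

0.866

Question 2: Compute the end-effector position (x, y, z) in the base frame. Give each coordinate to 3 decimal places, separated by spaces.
4.219 5.647 1.634

after link 1: o_1 = (-3.4641, 2.0000, 3.0000)
after link 2: o_2 = (0.7859, 4.1651, 1.5000)
after link 3: o_3 = (0.9869, 7.5131, 4.0981)
after link 4: o_4 = (0.2369, 7.9462, 3.5981)
after link 5: o_5 = (4.2189, 5.6471, 1.6340)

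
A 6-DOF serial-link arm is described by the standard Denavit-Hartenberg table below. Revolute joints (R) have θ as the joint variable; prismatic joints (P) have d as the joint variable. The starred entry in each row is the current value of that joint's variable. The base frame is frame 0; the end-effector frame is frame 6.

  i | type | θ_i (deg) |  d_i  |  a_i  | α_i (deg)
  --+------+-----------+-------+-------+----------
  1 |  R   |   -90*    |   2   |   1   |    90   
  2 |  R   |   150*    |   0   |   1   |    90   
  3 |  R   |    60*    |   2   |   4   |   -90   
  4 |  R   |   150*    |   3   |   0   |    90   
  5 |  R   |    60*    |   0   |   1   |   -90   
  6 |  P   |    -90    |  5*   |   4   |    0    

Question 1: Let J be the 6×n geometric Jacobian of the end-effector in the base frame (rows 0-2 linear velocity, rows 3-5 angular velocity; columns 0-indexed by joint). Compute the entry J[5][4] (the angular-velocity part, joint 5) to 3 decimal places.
-0.625

axis z_4 = (-0.4330,0.6495,-0.6250); lever o_n−o_4 = (-6.2877,0.5523,-1.4698)
cross product → J_v[:, 4] = (-0.6095,3.2933,3.8448)
J_ω[:, 4] = z_4
entry J[5][4] = -0.6250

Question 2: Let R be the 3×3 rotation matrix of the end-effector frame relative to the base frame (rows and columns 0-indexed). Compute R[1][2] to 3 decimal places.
End-effector z-axis (col 2 of R) = (-0.8995,-0.2667,0.3460)
R[1][2] = -0.2667

-0.267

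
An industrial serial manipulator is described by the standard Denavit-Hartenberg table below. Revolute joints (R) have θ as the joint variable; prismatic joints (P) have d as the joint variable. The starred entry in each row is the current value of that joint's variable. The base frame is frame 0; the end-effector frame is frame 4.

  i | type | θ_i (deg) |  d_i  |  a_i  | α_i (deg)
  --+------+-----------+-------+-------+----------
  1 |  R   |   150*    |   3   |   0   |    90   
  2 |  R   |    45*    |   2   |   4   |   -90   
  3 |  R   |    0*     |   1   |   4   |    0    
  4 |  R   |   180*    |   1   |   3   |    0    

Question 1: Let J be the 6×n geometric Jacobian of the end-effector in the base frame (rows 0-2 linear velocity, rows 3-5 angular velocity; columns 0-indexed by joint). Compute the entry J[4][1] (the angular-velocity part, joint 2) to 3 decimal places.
axis z_1 = (0.5000,0.8660,0.0000); lever o_n−o_1 = (-0.8371,2.7927,4.9497)
cross product → J_v[:, 1] = (4.2866,-2.4749,2.1213)
J_ω[:, 1] = z_1
entry J[4][1] = 0.8660

0.866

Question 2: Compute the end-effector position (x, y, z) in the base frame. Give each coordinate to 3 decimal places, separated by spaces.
after link 1: o_1 = (0.0000, 0.0000, 3.0000)
after link 2: o_2 = (-1.4495, 3.1463, 5.8284)
after link 3: o_3 = (-3.2866, 4.2069, 9.3640)
after link 4: o_4 = (-0.8371, 2.7927, 7.9497)

-0.837 2.793 7.950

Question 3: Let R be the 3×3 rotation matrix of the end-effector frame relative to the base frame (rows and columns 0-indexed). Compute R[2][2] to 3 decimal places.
0.707

End-effector z-axis (col 2 of R) = (0.6124,-0.3536,0.7071)
R[2][2] = 0.7071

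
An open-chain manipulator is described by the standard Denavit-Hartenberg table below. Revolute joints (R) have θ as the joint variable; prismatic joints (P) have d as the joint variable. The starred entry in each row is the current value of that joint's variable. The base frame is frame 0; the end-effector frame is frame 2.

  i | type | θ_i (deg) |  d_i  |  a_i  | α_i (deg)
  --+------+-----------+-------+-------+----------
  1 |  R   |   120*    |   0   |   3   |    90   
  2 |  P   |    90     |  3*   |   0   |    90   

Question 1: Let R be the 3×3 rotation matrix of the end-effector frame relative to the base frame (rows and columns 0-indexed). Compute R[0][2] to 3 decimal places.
End-effector z-axis (col 2 of R) = (-0.5000,0.8660,-0.0000)
R[0][2] = -0.5000

-0.500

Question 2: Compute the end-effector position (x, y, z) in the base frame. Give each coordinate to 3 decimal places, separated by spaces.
after link 1: o_1 = (-1.5000, 2.5981, 0.0000)
after link 2: o_2 = (1.0981, 4.0981, 0.0000)

1.098 4.098 0.000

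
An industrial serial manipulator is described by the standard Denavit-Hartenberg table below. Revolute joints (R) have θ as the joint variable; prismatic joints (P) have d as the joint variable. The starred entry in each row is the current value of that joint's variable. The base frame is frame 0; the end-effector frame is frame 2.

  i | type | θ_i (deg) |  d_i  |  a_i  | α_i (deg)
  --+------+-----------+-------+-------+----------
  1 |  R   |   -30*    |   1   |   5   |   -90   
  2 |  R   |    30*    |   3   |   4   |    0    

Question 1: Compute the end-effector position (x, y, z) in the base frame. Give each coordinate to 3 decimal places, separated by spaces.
8.830 -1.634 -1.000

after link 1: o_1 = (4.3301, -2.5000, 1.0000)
after link 2: o_2 = (8.8301, -1.6340, -1.0000)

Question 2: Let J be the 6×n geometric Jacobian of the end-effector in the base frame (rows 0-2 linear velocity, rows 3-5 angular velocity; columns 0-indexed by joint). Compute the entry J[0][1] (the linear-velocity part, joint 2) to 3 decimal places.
-1.732

axis z_1 = (0.5000,0.8660,0.0000); lever o_n−o_1 = (4.5000,0.8660,-2.0000)
cross product → J_v[:, 1] = (-1.7321,1.0000,-3.4641)
J_ω[:, 1] = z_1
entry J[0][1] = -1.7321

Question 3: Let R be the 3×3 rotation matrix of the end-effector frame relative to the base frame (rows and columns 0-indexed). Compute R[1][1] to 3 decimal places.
End-effector y-axis (col 1 of R) = (-0.4330,0.2500,-0.8660)
R[1][1] = 0.2500

0.250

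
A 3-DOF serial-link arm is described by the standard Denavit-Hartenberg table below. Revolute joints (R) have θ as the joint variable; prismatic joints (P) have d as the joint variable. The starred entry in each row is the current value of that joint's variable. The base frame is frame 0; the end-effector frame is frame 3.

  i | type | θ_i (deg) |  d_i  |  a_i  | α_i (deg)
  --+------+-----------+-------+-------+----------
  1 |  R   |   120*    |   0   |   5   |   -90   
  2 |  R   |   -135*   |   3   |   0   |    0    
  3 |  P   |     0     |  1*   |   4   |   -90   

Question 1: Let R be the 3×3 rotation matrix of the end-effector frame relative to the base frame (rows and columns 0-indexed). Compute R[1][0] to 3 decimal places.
-0.612

End-effector x-axis (col 0 of R) = (0.3536,-0.6124,0.7071)
R[1][0] = -0.6124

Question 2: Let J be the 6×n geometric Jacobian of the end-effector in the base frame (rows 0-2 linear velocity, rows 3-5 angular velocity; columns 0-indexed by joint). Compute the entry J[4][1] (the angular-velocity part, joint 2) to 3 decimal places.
axis z_1 = (-0.8660,-0.5000,0.0000); lever o_n−o_1 = (-2.0499,-4.4495,2.8284)
cross product → J_v[:, 1] = (-1.4142,2.4495,2.8284)
J_ω[:, 1] = z_1
entry J[4][1] = -0.5000

-0.500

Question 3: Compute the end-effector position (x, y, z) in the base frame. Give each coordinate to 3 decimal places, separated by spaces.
after link 1: o_1 = (-2.5000, 4.3301, 0.0000)
after link 2: o_2 = (-5.0981, 2.8301, 0.0000)
after link 3: o_3 = (-4.5499, -0.1194, 2.8284)

-4.550 -0.119 2.828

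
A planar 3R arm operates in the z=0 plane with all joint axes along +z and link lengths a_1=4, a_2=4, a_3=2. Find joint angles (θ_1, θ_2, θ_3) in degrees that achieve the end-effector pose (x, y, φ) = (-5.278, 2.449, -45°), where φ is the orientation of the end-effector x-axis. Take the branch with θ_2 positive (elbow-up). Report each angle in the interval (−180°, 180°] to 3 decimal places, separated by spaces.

wrist centre = target − a_3·(cos φ, sin φ) = (-6.6922, 3.8632)
cos θ_2 = (59.7101−4²−4²)/(2·4·4) = 0.8659; θ_2 = 30.0096° (elbow-up)
β = atan2(3.8632,-6.6922) = 150.0035°; ψ = atan2(2.0006,7.4638) = 15.0048°
θ_1 = β − ψ = 134.9987°
θ_3 = φ − θ_1 − θ_2 = 149.9918° (wrapped to (-180°,180°])

134.999 30.010 149.992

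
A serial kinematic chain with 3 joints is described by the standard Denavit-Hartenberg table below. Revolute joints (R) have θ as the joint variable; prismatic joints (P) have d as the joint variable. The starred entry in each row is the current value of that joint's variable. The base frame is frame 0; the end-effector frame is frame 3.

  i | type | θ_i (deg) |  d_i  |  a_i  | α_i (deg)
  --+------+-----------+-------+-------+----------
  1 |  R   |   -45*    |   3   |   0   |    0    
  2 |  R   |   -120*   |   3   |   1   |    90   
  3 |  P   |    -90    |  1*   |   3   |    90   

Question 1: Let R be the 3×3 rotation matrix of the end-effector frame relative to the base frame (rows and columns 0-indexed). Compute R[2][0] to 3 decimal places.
-1.000

End-effector x-axis (col 0 of R) = (-0.0000,0.0000,-1.0000)
R[2][0] = -1.0000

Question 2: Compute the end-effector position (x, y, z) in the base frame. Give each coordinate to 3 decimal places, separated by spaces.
-1.225 0.707 3.000

after link 1: o_1 = (0.0000, 0.0000, 3.0000)
after link 2: o_2 = (-0.9659, -0.2588, 6.0000)
after link 3: o_3 = (-1.2247, 0.7071, 3.0000)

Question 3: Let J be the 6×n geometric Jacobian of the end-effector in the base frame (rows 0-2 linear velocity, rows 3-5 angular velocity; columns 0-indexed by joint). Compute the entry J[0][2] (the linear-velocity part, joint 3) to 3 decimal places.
-0.259

prismatic axis z_2 = (-0.2588,0.9659,0.0000)
J_v[:, 2] = z_2; J_ω[:, 2] = (0,0,0)
entry J[0][2] = -0.2588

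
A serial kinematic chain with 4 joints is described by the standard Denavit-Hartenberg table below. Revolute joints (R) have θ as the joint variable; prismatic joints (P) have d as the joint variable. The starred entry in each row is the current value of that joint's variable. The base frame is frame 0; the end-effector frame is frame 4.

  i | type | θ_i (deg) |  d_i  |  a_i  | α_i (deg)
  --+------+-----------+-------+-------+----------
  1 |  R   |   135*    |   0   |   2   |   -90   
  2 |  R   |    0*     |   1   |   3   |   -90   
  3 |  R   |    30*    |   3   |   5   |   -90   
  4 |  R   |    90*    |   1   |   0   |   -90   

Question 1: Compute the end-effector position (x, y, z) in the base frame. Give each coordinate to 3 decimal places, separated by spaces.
-4.571 7.917 -3.000

after link 1: o_1 = (-1.4142, 1.4142, 0.0000)
after link 2: o_2 = (-4.2426, 2.8284, 0.0000)
after link 3: o_3 = (-5.5367, 7.6581, -3.0000)
after link 4: o_4 = (-4.5708, 7.9169, -3.0000)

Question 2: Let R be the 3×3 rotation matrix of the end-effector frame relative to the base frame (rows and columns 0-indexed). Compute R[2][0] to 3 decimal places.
End-effector x-axis (col 0 of R) = (0.0000,0.0000,1.0000)
R[2][0] = 1.0000

1.000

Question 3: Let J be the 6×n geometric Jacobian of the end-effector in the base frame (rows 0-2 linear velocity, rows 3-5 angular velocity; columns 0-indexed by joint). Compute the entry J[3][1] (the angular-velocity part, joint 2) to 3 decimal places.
axis z_1 = (-0.7071,-0.7071,0.0000); lever o_n−o_1 = (-3.1566,6.5027,-3.0000)
cross product → J_v[:, 1] = (2.1213,-2.1213,-6.8301)
J_ω[:, 1] = z_1
entry J[3][1] = -0.7071

-0.707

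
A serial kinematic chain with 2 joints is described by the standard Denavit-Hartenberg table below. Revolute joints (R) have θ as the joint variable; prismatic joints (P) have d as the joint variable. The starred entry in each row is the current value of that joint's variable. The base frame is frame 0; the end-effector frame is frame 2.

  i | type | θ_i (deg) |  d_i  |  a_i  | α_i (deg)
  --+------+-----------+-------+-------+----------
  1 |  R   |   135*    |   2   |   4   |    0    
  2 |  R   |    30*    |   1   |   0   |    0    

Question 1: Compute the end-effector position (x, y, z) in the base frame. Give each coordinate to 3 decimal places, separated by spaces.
after link 1: o_1 = (-2.8284, 2.8284, 2.0000)
after link 2: o_2 = (-2.8284, 2.8284, 3.0000)

-2.828 2.828 3.000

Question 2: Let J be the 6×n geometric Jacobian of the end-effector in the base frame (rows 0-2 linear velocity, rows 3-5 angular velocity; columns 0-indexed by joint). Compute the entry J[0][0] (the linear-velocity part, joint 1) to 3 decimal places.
-2.828

axis z_0 = ẑ; lever o_n−o_0 = (-2.8284,2.8284,3.0000)
cross product → J_v[:, 0] = (-2.8284,-2.8284,0.0000)
J_ω[:, 0] = z_0
entry J[0][0] = -2.8284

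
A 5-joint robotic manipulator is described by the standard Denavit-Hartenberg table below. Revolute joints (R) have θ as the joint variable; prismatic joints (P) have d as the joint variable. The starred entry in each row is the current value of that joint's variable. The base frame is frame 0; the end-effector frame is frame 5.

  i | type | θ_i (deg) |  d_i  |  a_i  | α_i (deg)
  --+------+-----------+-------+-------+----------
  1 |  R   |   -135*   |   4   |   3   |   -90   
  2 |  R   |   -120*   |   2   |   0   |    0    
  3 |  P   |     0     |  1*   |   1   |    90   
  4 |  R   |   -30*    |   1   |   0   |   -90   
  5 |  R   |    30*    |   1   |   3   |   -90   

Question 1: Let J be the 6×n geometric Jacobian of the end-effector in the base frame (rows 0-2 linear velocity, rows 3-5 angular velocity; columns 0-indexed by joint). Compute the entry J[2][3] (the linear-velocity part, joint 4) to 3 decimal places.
0.375

axis z_3 = (0.6124,0.6124,-0.5000); lever o_n−o_3 = (0.3599,0.9723,2.6316)
cross product → J_v[:, 3] = (2.0976,-1.7915,0.3750)
J_ω[:, 3] = z_3
entry J[2][3] = 0.3750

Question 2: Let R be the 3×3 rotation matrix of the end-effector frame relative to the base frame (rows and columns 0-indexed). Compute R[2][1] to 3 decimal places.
End-effector y-axis (col 1 of R) = (-0.7891,0.4356,-0.4330)
R[2][1] = -0.4330

-0.433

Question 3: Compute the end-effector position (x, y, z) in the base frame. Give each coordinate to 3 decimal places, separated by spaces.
after link 1: o_1 = (-2.1213, -2.1213, 4.0000)
after link 2: o_2 = (-0.7071, -3.5355, 4.0000)
after link 3: o_3 = (0.3536, -3.8891, 4.8660)
after link 4: o_4 = (0.9659, -3.2767, 4.3660)
after link 5: o_5 = (0.7135, -2.9168, 7.4976)

0.713 -2.917 7.498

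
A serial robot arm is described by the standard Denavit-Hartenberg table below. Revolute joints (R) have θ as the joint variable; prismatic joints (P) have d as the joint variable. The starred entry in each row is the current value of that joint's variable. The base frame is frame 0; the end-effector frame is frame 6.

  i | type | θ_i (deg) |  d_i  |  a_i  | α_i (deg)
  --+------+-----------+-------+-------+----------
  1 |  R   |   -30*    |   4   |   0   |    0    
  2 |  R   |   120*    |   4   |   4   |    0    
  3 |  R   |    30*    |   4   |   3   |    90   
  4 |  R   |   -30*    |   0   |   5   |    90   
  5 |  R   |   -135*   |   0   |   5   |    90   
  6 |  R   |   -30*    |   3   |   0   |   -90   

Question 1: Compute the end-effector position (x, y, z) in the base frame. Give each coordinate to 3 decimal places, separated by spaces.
-2.440 5.398 12.328

after link 1: o_1 = (0.0000, 0.0000, 4.0000)
after link 2: o_2 = (0.0000, 4.0000, 8.0000)
after link 3: o_3 = (-1.5000, 6.5981, 12.0000)
after link 4: o_4 = (-3.6651, 10.3481, 9.5000)
after link 5: o_5 = (-5.1960, 5.9287, 11.2678)
after link 6: o_6 = (-2.4403, 5.3983, 12.3284)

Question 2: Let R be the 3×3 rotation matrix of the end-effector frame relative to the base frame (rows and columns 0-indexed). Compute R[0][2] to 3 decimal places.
0.063

End-effector z-axis (col 2 of R) = (0.0634,-0.8169,-0.5732)
R[0][2] = 0.0634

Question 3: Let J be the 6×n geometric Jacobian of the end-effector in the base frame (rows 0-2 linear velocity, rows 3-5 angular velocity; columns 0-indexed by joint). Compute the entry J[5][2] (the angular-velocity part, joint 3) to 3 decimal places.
1.000

axis z_2 = (0.0000,0.0000,1.0000); lever o_n−o_2 = (-2.4403,1.3983,4.3284)
cross product → J_v[:, 2] = (-1.3983,-2.4403,0.0000)
J_ω[:, 2] = z_2
entry J[5][2] = 1.0000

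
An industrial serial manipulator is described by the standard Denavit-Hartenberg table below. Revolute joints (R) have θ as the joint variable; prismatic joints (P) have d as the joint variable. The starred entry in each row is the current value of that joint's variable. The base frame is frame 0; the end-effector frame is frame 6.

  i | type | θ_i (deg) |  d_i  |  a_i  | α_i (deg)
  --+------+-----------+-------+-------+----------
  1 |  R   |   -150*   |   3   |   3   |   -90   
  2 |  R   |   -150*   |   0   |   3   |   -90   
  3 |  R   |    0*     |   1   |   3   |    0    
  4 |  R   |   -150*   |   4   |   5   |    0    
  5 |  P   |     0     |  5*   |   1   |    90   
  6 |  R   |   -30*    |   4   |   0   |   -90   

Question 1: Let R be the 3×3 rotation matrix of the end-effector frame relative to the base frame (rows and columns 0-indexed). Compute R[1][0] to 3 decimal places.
-0.575

End-effector x-axis (col 0 of R) = (-0.1295,-0.5748,-0.8080)
R[1][0] = -0.5748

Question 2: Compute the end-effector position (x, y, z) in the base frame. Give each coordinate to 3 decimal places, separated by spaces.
-8.057 -4.116 11.062

after link 1: o_1 = (-2.5981, -1.5000, 3.0000)
after link 2: o_2 = (-0.3481, -0.2010, 4.5000)
after link 3: o_3 = (1.4689, 0.8481, 6.8660)
after link 4: o_4 = (-2.2607, -4.1920, 8.1651)
after link 5: o_5 = (-4.8253, -6.2500, 12.0622)
after link 6: o_6 = (-8.0574, -4.1160, 11.0622)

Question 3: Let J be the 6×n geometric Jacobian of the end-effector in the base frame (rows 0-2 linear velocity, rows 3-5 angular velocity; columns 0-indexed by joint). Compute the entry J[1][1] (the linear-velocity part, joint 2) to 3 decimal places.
axis z_1 = (0.5000,-0.8660,0.0000); lever o_n−o_1 = (-5.4593,-2.6160,8.0622)
cross product → J_v[:, 1] = (-6.9821,-4.0311,-6.0359)
J_ω[:, 1] = z_1
entry J[1][1] = -4.0311

-4.031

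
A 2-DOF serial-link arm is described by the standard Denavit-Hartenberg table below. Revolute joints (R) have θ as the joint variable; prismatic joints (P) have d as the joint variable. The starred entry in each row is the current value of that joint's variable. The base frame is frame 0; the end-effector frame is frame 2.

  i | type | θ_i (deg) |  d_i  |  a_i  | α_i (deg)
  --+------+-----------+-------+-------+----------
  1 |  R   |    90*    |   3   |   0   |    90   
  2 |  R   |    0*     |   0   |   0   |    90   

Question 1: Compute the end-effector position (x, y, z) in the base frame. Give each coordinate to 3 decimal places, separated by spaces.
after link 1: o_1 = (0.0000, 0.0000, 3.0000)
after link 2: o_2 = (0.0000, 0.0000, 3.0000)

0.000 0.000 3.000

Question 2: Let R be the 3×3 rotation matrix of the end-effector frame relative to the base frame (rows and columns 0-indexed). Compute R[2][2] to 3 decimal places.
-1.000

End-effector z-axis (col 2 of R) = (0.0000,-0.0000,-1.0000)
R[2][2] = -1.0000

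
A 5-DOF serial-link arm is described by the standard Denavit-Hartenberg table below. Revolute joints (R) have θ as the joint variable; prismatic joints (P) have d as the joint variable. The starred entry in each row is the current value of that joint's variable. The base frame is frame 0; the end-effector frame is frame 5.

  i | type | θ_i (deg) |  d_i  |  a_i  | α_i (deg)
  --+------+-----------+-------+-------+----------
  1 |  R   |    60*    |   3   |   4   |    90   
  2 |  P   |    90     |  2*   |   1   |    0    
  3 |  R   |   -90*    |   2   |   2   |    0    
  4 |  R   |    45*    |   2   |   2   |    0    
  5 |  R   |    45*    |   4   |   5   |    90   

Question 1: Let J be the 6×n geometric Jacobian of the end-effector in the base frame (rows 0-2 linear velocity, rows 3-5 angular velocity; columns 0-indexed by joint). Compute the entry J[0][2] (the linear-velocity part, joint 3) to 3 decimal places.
axis z_2 = (0.8660,-0.5000,0.0000); lever o_n−o_2 = (8.6353,-1.0432,6.4142)
cross product → J_v[:, 2] = (-3.2071,-5.5549,3.4142)
J_ω[:, 2] = z_2
entry J[0][2] = -3.2071

-3.207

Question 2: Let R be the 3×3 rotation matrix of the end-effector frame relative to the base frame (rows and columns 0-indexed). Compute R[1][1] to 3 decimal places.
End-effector y-axis (col 1 of R) = (0.8660,-0.5000,0.0000)
R[1][1] = -0.5000

-0.500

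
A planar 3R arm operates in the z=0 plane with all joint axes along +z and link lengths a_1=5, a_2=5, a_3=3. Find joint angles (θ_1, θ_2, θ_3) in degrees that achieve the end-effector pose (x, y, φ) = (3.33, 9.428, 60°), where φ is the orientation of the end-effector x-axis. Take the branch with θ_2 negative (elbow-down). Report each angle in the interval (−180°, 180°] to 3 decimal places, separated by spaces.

120.002 -90.004 30.001

wrist centre = target − a_3·(cos φ, sin φ) = (1.8300, 6.8299)
cos θ_2 = (49.9968−5²−5²)/(2·5·5) = -0.0001; θ_2 = -90.0037° (elbow-down)
β = atan2(6.8299,1.8300) = 75.0006°; ψ = atan2(-5.0000,4.9997) = -45.0019°
θ_1 = β − ψ = 120.0024°
θ_3 = φ − θ_1 − θ_2 = 30.0013° (wrapped to (-180°,180°])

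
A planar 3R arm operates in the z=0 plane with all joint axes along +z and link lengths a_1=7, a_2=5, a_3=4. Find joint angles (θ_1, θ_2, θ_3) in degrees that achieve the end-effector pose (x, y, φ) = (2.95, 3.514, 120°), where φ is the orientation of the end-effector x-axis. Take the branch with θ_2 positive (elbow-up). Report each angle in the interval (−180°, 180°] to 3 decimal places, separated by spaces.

-45.004 134.997 30.007

wrist centre = target − a_3·(cos φ, sin φ) = (4.9500, 0.0499)
cos θ_2 = (24.5050−7²−5²)/(2·7·5) = -0.7071; θ_2 = 134.9971° (elbow-up)
β = atan2(0.0499,4.9500) = 0.5775°; ψ = atan2(3.5357,3.4646) = 45.5816°
θ_1 = β − ψ = -45.0041°
θ_3 = φ − θ_1 − θ_2 = 30.0070° (wrapped to (-180°,180°])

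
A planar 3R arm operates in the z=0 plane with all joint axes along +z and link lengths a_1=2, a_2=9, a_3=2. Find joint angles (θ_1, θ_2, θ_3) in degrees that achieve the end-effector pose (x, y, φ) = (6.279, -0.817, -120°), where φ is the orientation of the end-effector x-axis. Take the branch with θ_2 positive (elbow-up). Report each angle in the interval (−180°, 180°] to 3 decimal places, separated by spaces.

wrist centre = target − a_3·(cos φ, sin φ) = (7.2790, 0.9151)
cos θ_2 = (53.8212−2²−9²)/(2·2·9) = -0.8661; θ_2 = 150.0061° (elbow-up)
β = atan2(0.9151,7.2790) = 7.1651°; ψ = atan2(4.4992,-5.7947) = 142.1733°
θ_1 = β − ψ = -135.0082°
θ_3 = φ − θ_1 − θ_2 = -134.9980° (wrapped to (-180°,180°])

-135.008 150.006 -134.998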